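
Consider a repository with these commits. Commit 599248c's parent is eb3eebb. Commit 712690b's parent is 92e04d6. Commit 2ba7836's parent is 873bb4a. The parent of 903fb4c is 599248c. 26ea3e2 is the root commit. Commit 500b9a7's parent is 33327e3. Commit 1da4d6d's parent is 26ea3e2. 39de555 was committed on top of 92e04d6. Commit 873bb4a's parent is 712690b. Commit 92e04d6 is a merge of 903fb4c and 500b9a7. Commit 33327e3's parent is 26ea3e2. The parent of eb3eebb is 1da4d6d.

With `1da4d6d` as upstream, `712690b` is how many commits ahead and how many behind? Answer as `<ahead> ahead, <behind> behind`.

7 ahead, 0 behind

Reachable from 712690b: {1da4d6d, 26ea3e2, 33327e3, 500b9a7, 599248c, 712690b, 903fb4c, 92e04d6, eb3eebb}.
Reachable from 1da4d6d: {1da4d6d, 26ea3e2}.
Only in 712690b's history (ahead): {33327e3, 500b9a7, 599248c, 712690b, 903fb4c, 92e04d6, eb3eebb} — 7.
Only in 1da4d6d's history (behind): {} — 0.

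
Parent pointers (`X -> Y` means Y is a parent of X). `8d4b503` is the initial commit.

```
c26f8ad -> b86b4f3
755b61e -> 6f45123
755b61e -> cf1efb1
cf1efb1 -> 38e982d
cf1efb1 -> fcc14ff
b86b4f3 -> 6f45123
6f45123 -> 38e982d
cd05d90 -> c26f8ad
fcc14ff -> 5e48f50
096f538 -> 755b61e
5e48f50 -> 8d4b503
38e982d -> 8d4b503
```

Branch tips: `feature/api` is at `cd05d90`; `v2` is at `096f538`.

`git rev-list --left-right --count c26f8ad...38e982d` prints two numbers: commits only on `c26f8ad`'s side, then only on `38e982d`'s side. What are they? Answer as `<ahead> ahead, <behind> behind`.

Reachable from c26f8ad: {38e982d, 6f45123, 8d4b503, b86b4f3, c26f8ad}.
Reachable from 38e982d: {38e982d, 8d4b503}.
Only in c26f8ad's history (ahead): {6f45123, b86b4f3, c26f8ad} — 3.
Only in 38e982d's history (behind): {} — 0.

3 ahead, 0 behind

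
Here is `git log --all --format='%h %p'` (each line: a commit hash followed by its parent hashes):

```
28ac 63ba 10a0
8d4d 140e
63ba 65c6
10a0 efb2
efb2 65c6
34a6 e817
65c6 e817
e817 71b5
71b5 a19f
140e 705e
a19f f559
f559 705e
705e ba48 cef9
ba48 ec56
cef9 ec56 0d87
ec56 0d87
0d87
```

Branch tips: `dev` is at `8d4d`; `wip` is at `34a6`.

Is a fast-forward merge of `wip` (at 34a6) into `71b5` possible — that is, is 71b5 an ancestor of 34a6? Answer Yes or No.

Yes

A fast-forward from 71b5 to 34a6 is possible iff 71b5 is an ancestor of 34a6.
Ancestors of 34a6: {0d87, 34a6, 705e, 71b5, a19f, ba48, cef9, e817, ec56, f559}.
71b5 is among them, so fast-forward is possible.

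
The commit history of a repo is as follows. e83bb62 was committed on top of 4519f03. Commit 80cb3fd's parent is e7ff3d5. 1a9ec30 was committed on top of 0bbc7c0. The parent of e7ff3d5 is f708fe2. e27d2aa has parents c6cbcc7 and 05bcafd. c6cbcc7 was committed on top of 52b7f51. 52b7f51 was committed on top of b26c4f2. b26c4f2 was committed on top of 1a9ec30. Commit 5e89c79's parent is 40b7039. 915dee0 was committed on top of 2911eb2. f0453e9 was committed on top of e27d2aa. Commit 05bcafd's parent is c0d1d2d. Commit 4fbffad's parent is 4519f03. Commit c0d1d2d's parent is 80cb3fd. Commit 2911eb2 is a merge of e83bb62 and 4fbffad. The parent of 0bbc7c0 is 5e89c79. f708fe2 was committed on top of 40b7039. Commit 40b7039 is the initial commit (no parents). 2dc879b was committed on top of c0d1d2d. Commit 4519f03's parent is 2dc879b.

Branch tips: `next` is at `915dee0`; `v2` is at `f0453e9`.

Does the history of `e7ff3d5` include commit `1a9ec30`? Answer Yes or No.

No

Ancestors of e7ff3d5: {40b7039, e7ff3d5, f708fe2}.
1a9ec30 is not in that set, so it is not an ancestor of e7ff3d5.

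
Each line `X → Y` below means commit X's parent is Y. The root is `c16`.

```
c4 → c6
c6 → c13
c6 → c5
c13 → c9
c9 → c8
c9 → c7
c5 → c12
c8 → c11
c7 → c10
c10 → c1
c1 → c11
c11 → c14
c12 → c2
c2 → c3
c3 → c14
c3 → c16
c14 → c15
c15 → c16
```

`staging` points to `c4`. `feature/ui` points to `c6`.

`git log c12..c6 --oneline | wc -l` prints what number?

9

Reachable from c6: {c1, c10, c11, c12, c13, c14, c15, c16, c2, c3, c5, c6, c7, c8, c9}.
Reachable from c12: {c12, c14, c15, c16, c2, c3}.
In c6's history but not c12's: {c1, c10, c11, c13, c5, c6, c7, c8, c9} — 9 commits.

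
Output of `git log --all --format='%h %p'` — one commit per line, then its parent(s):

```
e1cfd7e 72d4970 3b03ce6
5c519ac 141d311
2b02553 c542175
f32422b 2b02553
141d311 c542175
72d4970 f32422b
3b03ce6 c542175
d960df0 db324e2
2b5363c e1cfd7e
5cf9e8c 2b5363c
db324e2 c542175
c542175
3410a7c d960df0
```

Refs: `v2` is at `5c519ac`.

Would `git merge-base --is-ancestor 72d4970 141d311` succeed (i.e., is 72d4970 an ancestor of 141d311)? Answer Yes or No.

Ancestors of 141d311: {141d311, c542175}.
72d4970 is not in that set, so it is not an ancestor of 141d311.

No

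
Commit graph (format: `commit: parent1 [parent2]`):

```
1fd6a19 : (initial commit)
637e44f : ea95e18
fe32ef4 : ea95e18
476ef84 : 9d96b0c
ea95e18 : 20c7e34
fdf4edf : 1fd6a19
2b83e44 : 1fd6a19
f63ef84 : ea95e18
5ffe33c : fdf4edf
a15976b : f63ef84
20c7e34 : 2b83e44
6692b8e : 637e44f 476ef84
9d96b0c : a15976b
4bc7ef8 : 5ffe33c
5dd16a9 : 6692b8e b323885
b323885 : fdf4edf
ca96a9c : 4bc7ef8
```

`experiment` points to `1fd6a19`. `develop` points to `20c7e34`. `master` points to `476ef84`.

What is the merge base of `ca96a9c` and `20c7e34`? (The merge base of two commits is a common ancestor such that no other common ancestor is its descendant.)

Ancestors of ca96a9c: {1fd6a19, 4bc7ef8, 5ffe33c, ca96a9c, fdf4edf}.
Ancestors of 20c7e34: {1fd6a19, 20c7e34, 2b83e44}.
Common ancestors: {1fd6a19}.
The only common ancestor is 1fd6a19, so it is the merge base.

1fd6a19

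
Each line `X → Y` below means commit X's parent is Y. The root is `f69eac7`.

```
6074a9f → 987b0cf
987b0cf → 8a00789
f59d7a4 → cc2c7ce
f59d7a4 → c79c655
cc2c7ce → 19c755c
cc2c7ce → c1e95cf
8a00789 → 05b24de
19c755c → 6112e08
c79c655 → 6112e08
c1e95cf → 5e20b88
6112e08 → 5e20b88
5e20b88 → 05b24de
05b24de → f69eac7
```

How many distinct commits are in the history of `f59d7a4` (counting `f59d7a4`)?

Walking parent pointers from f59d7a4: reachable set = {05b24de, 19c755c, 5e20b88, 6112e08, c1e95cf, c79c655, cc2c7ce, f59d7a4, f69eac7}.
That is 9 commits.

9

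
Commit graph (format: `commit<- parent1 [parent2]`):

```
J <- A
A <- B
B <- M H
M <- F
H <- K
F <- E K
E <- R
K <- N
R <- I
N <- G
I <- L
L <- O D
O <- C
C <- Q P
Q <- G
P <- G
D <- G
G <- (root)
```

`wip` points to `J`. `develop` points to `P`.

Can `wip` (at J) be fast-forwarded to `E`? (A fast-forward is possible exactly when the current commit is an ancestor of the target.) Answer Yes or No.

No

A fast-forward from J to E is possible iff J is an ancestor of E.
Ancestors of E: {C, D, E, G, I, L, O, P, Q, R}.
J is not among them, so fast-forward is not possible.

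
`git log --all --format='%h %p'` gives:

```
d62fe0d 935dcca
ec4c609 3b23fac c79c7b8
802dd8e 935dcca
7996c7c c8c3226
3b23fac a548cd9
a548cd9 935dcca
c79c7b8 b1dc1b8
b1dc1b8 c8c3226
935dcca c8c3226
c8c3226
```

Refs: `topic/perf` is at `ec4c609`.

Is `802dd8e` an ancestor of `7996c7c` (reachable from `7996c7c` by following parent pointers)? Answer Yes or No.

No

Ancestors of 7996c7c: {7996c7c, c8c3226}.
802dd8e is not in that set, so it is not an ancestor of 7996c7c.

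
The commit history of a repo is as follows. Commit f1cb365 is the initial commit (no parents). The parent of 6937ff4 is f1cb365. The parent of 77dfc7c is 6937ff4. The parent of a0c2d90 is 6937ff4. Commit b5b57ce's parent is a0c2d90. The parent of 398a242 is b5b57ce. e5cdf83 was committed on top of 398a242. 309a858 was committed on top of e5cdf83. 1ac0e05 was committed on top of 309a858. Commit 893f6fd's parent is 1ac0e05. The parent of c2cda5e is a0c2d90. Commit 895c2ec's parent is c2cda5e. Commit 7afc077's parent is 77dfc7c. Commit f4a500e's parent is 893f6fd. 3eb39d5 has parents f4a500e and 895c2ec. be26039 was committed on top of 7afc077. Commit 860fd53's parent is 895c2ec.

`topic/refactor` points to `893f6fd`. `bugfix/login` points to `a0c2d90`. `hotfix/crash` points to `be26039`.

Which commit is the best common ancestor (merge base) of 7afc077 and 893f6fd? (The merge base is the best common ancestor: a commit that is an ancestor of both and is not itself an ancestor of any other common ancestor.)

Ancestors of 7afc077: {6937ff4, 77dfc7c, 7afc077, f1cb365}.
Ancestors of 893f6fd: {1ac0e05, 309a858, 398a242, 6937ff4, 893f6fd, a0c2d90, b5b57ce, e5cdf83, f1cb365}.
Common ancestors: {6937ff4, f1cb365}.
Among these, 6937ff4 is not an ancestor of any other common ancestor — it is the merge base.

6937ff4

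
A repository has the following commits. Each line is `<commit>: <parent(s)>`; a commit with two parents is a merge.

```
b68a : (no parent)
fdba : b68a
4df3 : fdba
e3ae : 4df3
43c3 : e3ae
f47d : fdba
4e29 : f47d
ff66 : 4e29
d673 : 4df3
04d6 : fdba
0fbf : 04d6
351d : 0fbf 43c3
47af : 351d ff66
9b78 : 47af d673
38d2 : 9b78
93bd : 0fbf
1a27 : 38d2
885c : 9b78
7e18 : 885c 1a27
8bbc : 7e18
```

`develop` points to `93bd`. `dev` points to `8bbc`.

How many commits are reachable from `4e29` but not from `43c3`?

2

Reachable from 4e29: {4e29, b68a, f47d, fdba}.
Reachable from 43c3: {43c3, 4df3, b68a, e3ae, fdba}.
In 4e29's history but not 43c3's: {4e29, f47d} — 2 commits.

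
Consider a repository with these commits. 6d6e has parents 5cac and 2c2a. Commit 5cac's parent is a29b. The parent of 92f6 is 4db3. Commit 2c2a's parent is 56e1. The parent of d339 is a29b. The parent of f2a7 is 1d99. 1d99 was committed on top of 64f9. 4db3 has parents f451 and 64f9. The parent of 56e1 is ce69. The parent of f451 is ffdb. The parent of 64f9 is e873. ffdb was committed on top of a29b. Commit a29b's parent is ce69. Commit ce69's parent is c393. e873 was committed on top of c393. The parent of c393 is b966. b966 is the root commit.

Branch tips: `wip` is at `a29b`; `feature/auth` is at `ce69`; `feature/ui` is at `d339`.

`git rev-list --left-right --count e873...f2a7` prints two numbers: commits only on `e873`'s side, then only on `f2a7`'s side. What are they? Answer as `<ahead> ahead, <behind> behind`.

0 ahead, 3 behind

Reachable from e873: {b966, c393, e873}.
Reachable from f2a7: {1d99, 64f9, b966, c393, e873, f2a7}.
Only in e873's history (ahead): {} — 0.
Only in f2a7's history (behind): {1d99, 64f9, f2a7} — 3.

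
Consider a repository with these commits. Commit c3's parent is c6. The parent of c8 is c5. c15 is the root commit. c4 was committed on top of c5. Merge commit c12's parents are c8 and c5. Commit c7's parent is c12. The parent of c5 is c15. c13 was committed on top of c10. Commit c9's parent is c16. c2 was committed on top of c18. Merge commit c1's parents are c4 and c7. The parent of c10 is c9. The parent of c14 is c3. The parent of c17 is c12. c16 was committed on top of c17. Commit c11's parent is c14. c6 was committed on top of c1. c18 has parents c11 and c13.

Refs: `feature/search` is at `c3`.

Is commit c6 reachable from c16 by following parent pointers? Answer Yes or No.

Ancestors of c16: {c12, c15, c16, c17, c5, c8}.
c6 is not in that set, so it is not an ancestor of c16.

No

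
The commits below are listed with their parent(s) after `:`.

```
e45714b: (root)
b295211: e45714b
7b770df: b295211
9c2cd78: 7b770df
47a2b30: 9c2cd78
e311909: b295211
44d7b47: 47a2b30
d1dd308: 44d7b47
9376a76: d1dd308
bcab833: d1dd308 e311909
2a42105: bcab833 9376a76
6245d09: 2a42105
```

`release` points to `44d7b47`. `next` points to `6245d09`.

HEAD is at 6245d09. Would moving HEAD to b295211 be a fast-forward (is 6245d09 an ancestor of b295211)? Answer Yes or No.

A fast-forward from 6245d09 to b295211 is possible iff 6245d09 is an ancestor of b295211.
Ancestors of b295211: {b295211, e45714b}.
6245d09 is not among them, so fast-forward is not possible.

No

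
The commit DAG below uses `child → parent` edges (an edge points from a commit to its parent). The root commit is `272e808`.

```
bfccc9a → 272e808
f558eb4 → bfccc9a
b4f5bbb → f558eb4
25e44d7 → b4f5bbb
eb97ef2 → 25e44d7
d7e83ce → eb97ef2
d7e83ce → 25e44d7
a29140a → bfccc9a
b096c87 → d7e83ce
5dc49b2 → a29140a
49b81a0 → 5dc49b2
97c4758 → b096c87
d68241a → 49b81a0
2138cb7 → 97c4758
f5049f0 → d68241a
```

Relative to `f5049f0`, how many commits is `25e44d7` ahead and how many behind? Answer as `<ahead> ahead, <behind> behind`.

3 ahead, 5 behind

Reachable from 25e44d7: {25e44d7, 272e808, b4f5bbb, bfccc9a, f558eb4}.
Reachable from f5049f0: {272e808, 49b81a0, 5dc49b2, a29140a, bfccc9a, d68241a, f5049f0}.
Only in 25e44d7's history (ahead): {25e44d7, b4f5bbb, f558eb4} — 3.
Only in f5049f0's history (behind): {49b81a0, 5dc49b2, a29140a, d68241a, f5049f0} — 5.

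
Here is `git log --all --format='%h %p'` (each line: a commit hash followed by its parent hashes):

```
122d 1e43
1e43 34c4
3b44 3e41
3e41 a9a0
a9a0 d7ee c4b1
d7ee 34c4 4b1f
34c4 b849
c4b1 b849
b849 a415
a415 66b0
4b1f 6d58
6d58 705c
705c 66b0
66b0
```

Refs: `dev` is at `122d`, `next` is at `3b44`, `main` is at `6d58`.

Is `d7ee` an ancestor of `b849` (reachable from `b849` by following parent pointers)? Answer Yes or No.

Ancestors of b849: {66b0, a415, b849}.
d7ee is not in that set, so it is not an ancestor of b849.

No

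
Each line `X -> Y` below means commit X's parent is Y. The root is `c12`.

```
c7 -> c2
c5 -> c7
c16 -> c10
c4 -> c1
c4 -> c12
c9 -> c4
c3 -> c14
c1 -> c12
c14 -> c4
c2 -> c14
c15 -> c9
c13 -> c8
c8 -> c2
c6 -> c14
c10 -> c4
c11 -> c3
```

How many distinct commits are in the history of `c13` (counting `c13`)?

Walking parent pointers from c13: reachable set = {c1, c12, c13, c14, c2, c4, c8}.
That is 7 commits.

7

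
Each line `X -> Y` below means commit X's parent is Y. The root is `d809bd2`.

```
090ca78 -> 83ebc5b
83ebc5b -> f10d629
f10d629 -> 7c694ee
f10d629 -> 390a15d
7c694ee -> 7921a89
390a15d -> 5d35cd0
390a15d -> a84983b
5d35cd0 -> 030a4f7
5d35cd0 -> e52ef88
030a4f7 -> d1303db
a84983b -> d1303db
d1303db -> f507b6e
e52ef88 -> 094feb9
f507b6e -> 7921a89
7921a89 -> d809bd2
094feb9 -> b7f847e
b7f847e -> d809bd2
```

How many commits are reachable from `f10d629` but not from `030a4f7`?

Reachable from f10d629: {030a4f7, 094feb9, 390a15d, 5d35cd0, 7921a89, 7c694ee, a84983b, b7f847e, d1303db, d809bd2, e52ef88, f10d629, f507b6e}.
Reachable from 030a4f7: {030a4f7, 7921a89, d1303db, d809bd2, f507b6e}.
In f10d629's history but not 030a4f7's: {094feb9, 390a15d, 5d35cd0, 7c694ee, a84983b, b7f847e, e52ef88, f10d629} — 8 commits.

8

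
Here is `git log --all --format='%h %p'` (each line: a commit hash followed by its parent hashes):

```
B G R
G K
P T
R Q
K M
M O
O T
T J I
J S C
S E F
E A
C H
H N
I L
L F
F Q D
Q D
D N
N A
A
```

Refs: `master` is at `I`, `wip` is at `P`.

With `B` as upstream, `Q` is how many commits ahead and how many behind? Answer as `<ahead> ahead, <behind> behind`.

0 ahead, 15 behind

Reachable from Q: {A, D, N, Q}.
Reachable from B: {A, B, C, D, E, F, G, H, I, J, K, L, M, N, O, Q, R, S, T}.
Only in Q's history (ahead): {} — 0.
Only in B's history (behind): {B, C, E, F, G, H, I, J, K, L, M, O, R, S, T} — 15.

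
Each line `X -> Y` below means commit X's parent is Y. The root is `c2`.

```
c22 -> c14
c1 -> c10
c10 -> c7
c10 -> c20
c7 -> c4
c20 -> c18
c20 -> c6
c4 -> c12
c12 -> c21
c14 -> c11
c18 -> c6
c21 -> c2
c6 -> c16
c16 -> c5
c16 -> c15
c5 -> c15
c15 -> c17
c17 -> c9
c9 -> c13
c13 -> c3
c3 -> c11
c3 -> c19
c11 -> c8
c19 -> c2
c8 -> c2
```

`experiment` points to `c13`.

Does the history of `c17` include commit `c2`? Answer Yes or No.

Yes

Ancestors of c17 (commits reachable by following parents): {c11, c13, c17, c19, c2, c3, c8, c9}.
c2 is in that set, so it is an ancestor of c17.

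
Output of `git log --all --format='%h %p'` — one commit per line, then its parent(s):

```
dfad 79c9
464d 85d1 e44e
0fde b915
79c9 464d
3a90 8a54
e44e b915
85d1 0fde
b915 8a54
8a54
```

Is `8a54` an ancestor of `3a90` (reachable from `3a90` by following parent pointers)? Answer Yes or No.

Yes

Ancestors of 3a90 (commits reachable by following parents): {3a90, 8a54}.
8a54 is in that set, so it is an ancestor of 3a90.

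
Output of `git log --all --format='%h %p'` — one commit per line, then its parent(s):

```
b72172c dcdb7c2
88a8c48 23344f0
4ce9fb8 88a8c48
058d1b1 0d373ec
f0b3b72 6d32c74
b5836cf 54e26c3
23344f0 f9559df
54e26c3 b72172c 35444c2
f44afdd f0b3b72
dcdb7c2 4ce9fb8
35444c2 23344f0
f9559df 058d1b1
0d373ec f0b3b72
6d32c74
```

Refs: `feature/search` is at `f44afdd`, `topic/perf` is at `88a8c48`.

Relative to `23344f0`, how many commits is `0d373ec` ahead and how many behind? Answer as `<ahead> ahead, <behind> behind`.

0 ahead, 3 behind

Reachable from 0d373ec: {0d373ec, 6d32c74, f0b3b72}.
Reachable from 23344f0: {058d1b1, 0d373ec, 23344f0, 6d32c74, f0b3b72, f9559df}.
Only in 0d373ec's history (ahead): {} — 0.
Only in 23344f0's history (behind): {058d1b1, 23344f0, f9559df} — 3.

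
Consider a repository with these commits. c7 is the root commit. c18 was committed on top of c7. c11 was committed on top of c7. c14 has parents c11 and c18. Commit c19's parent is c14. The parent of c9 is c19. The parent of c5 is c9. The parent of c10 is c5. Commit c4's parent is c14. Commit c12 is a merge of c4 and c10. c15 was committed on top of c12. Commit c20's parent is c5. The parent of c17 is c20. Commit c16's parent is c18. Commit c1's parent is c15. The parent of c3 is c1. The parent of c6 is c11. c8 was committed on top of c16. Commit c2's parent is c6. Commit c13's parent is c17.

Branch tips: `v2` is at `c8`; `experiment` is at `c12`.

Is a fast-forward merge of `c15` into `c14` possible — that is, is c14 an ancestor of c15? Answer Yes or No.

A fast-forward from c14 to c15 is possible iff c14 is an ancestor of c15.
Ancestors of c15: {c10, c11, c12, c14, c15, c18, c19, c4, c5, c7, c9}.
c14 is among them, so fast-forward is possible.

Yes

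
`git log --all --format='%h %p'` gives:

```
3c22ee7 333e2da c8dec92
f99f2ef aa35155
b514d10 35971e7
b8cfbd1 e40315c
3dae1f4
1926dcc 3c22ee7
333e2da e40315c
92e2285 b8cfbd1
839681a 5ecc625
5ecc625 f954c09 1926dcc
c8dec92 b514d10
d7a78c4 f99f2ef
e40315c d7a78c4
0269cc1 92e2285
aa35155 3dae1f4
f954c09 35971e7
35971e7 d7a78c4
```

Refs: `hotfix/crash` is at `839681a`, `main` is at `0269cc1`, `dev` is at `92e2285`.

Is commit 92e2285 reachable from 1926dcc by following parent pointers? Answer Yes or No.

No

Ancestors of 1926dcc: {1926dcc, 333e2da, 35971e7, 3c22ee7, 3dae1f4, aa35155, b514d10, c8dec92, d7a78c4, e40315c, f99f2ef}.
92e2285 is not in that set, so it is not an ancestor of 1926dcc.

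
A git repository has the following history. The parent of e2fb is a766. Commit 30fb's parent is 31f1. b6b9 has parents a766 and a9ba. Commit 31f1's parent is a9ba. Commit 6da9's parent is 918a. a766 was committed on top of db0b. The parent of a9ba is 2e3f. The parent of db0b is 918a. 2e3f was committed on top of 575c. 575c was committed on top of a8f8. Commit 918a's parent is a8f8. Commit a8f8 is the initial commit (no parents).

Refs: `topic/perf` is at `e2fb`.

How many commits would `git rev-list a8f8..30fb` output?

Reachable from 30fb: {2e3f, 30fb, 31f1, 575c, a8f8, a9ba}.
Reachable from a8f8: {a8f8}.
In 30fb's history but not a8f8's: {2e3f, 30fb, 31f1, 575c, a9ba} — 5 commits.

5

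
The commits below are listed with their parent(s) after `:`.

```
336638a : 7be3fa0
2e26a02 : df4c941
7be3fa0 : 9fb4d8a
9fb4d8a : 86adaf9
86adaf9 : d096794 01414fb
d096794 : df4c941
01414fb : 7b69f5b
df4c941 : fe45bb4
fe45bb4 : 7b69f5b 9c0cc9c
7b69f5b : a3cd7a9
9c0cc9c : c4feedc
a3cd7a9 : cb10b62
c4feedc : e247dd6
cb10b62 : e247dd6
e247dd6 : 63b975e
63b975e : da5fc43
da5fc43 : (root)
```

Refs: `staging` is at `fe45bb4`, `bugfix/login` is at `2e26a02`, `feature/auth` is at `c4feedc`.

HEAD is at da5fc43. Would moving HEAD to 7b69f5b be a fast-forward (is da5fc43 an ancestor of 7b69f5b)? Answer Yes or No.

Yes

A fast-forward from da5fc43 to 7b69f5b is possible iff da5fc43 is an ancestor of 7b69f5b.
Ancestors of 7b69f5b: {63b975e, 7b69f5b, a3cd7a9, cb10b62, da5fc43, e247dd6}.
da5fc43 is among them, so fast-forward is possible.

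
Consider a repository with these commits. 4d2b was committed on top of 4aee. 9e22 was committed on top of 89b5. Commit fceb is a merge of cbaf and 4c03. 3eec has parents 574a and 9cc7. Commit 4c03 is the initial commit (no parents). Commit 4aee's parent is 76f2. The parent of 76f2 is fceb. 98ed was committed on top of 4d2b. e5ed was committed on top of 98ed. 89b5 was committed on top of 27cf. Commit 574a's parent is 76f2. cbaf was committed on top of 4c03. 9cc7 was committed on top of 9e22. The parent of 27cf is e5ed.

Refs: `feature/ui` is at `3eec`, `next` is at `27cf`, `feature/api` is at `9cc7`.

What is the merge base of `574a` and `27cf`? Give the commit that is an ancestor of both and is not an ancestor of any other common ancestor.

76f2

Ancestors of 574a: {4c03, 574a, 76f2, cbaf, fceb}.
Ancestors of 27cf: {27cf, 4aee, 4c03, 4d2b, 76f2, 98ed, cbaf, e5ed, fceb}.
Common ancestors: {4c03, 76f2, cbaf, fceb}.
Among these, 76f2 is not an ancestor of any other common ancestor — it is the merge base.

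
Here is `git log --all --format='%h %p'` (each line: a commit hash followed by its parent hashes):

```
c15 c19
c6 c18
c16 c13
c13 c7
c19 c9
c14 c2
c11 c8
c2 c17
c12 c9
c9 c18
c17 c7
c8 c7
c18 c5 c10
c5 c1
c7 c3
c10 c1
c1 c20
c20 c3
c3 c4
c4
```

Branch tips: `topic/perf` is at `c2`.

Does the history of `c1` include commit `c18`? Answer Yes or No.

No

Ancestors of c1: {c1, c20, c3, c4}.
c18 is not in that set, so it is not an ancestor of c1.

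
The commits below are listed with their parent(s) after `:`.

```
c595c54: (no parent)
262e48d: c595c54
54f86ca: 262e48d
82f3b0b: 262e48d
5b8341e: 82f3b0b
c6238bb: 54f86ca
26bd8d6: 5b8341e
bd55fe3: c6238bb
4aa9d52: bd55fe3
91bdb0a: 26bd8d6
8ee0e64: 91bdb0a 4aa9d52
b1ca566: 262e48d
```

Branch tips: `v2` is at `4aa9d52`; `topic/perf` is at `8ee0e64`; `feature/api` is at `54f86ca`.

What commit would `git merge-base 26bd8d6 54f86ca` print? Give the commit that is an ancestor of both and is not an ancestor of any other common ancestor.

Ancestors of 26bd8d6: {262e48d, 26bd8d6, 5b8341e, 82f3b0b, c595c54}.
Ancestors of 54f86ca: {262e48d, 54f86ca, c595c54}.
Common ancestors: {262e48d, c595c54}.
Among these, 262e48d is not an ancestor of any other common ancestor — it is the merge base.

262e48d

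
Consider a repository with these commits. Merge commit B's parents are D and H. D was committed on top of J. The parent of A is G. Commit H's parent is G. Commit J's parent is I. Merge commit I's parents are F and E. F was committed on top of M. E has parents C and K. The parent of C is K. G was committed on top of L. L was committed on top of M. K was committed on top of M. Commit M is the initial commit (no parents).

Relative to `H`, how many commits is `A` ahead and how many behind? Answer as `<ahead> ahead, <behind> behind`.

Reachable from A: {A, G, L, M}.
Reachable from H: {G, H, L, M}.
Only in A's history (ahead): {A} — 1.
Only in H's history (behind): {H} — 1.

1 ahead, 1 behind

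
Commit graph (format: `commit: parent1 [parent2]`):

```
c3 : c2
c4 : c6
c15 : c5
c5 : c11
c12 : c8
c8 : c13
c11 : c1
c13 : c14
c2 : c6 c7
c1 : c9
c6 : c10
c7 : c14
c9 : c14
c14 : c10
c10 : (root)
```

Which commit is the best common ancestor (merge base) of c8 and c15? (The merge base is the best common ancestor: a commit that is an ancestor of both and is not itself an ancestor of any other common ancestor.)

Ancestors of c8: {c10, c13, c14, c8}.
Ancestors of c15: {c1, c10, c11, c14, c15, c5, c9}.
Common ancestors: {c10, c14}.
Among these, c14 is not an ancestor of any other common ancestor — it is the merge base.

c14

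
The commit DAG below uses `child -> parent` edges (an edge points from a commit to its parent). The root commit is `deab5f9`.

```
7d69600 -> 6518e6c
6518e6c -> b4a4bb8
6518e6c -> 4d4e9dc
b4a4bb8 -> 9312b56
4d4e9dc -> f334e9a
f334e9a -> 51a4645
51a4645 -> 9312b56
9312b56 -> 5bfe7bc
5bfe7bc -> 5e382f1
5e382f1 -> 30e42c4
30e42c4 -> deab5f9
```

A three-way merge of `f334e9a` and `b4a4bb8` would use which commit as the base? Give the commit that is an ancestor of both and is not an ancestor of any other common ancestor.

Ancestors of f334e9a: {30e42c4, 51a4645, 5bfe7bc, 5e382f1, 9312b56, deab5f9, f334e9a}.
Ancestors of b4a4bb8: {30e42c4, 5bfe7bc, 5e382f1, 9312b56, b4a4bb8, deab5f9}.
Common ancestors: {30e42c4, 5bfe7bc, 5e382f1, 9312b56, deab5f9}.
Among these, 9312b56 is not an ancestor of any other common ancestor — it is the merge base.

9312b56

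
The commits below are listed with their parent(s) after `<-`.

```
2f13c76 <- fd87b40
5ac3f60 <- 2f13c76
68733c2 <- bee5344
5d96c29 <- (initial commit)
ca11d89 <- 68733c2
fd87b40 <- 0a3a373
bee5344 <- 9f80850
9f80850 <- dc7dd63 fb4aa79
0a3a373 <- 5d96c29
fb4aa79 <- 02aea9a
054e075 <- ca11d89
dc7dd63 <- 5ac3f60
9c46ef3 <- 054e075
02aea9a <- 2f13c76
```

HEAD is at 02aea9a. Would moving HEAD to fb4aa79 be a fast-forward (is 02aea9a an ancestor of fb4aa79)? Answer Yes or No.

A fast-forward from 02aea9a to fb4aa79 is possible iff 02aea9a is an ancestor of fb4aa79.
Ancestors of fb4aa79: {02aea9a, 0a3a373, 2f13c76, 5d96c29, fb4aa79, fd87b40}.
02aea9a is among them, so fast-forward is possible.

Yes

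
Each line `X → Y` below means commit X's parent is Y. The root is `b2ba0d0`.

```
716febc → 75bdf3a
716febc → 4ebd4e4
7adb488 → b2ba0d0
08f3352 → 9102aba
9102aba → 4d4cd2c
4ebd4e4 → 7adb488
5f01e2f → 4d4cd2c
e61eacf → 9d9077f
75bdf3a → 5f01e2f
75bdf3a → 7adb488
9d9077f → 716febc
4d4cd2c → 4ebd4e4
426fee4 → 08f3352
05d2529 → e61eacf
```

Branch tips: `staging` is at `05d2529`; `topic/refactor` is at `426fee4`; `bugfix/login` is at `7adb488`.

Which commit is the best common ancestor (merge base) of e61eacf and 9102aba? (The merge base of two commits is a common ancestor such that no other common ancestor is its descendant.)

Ancestors of e61eacf: {4d4cd2c, 4ebd4e4, 5f01e2f, 716febc, 75bdf3a, 7adb488, 9d9077f, b2ba0d0, e61eacf}.
Ancestors of 9102aba: {4d4cd2c, 4ebd4e4, 7adb488, 9102aba, b2ba0d0}.
Common ancestors: {4d4cd2c, 4ebd4e4, 7adb488, b2ba0d0}.
Among these, 4d4cd2c is not an ancestor of any other common ancestor — it is the merge base.

4d4cd2c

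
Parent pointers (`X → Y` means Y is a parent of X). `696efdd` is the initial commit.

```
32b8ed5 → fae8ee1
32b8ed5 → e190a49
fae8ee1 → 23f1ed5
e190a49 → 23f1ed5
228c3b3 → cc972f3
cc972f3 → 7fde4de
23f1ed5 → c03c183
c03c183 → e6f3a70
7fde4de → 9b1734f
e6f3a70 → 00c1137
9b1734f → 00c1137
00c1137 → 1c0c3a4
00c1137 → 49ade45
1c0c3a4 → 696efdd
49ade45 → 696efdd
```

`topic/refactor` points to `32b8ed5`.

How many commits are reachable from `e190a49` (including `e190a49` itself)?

8

Walking parent pointers from e190a49: reachable set = {00c1137, 1c0c3a4, 23f1ed5, 49ade45, 696efdd, c03c183, e190a49, e6f3a70}.
That is 8 commits.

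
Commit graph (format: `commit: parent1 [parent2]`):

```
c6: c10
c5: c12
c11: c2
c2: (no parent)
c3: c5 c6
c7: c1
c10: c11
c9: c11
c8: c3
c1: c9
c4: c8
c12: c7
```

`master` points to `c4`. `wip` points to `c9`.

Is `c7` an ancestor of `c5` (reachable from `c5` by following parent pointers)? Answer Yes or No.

Yes

Ancestors of c5 (commits reachable by following parents): {c1, c11, c12, c2, c5, c7, c9}.
c7 is in that set, so it is an ancestor of c5.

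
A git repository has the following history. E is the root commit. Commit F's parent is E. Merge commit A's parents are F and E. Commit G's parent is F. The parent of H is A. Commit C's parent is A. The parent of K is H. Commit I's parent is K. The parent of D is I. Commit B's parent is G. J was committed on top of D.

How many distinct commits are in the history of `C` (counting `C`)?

4

Walking parent pointers from C: reachable set = {A, C, E, F}.
That is 4 commits.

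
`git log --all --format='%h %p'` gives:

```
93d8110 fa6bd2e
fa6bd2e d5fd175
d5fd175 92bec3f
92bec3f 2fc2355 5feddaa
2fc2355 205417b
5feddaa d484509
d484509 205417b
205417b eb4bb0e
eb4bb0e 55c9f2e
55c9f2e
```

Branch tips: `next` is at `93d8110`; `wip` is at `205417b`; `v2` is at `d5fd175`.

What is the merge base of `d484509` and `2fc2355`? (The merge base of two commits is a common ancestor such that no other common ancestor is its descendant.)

Ancestors of d484509: {205417b, 55c9f2e, d484509, eb4bb0e}.
Ancestors of 2fc2355: {205417b, 2fc2355, 55c9f2e, eb4bb0e}.
Common ancestors: {205417b, 55c9f2e, eb4bb0e}.
Among these, 205417b is not an ancestor of any other common ancestor — it is the merge base.

205417b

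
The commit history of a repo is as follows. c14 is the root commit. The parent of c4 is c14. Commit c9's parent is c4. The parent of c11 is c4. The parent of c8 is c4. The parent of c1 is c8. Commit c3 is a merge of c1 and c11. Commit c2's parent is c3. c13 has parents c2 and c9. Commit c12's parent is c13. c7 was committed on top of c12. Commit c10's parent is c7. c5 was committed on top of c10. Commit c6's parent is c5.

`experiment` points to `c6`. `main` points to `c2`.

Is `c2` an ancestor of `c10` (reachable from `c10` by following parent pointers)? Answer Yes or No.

Yes

Ancestors of c10 (commits reachable by following parents): {c1, c10, c11, c12, c13, c14, c2, c3, c4, c7, c8, c9}.
c2 is in that set, so it is an ancestor of c10.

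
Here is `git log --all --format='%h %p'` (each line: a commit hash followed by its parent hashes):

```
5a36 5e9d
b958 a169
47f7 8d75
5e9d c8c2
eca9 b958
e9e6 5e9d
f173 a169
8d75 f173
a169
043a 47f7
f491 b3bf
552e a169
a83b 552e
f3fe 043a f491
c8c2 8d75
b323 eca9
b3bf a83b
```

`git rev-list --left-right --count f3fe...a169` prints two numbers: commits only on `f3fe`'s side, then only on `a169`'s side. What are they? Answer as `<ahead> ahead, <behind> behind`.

Reachable from f3fe: {043a, 47f7, 552e, 8d75, a169, a83b, b3bf, f173, f3fe, f491}.
Reachable from a169: {a169}.
Only in f3fe's history (ahead): {043a, 47f7, 552e, 8d75, a83b, b3bf, f173, f3fe, f491} — 9.
Only in a169's history (behind): {} — 0.

9 ahead, 0 behind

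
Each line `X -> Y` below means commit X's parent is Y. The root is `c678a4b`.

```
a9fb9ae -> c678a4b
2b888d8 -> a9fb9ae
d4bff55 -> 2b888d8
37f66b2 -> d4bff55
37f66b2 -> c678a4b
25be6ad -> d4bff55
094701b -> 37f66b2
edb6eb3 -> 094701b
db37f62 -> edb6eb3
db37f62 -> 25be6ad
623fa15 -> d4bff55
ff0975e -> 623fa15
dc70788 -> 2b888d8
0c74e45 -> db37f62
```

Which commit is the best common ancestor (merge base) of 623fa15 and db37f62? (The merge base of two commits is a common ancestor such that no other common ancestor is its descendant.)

d4bff55

Ancestors of 623fa15: {2b888d8, 623fa15, a9fb9ae, c678a4b, d4bff55}.
Ancestors of db37f62: {094701b, 25be6ad, 2b888d8, 37f66b2, a9fb9ae, c678a4b, d4bff55, db37f62, edb6eb3}.
Common ancestors: {2b888d8, a9fb9ae, c678a4b, d4bff55}.
Among these, d4bff55 is not an ancestor of any other common ancestor — it is the merge base.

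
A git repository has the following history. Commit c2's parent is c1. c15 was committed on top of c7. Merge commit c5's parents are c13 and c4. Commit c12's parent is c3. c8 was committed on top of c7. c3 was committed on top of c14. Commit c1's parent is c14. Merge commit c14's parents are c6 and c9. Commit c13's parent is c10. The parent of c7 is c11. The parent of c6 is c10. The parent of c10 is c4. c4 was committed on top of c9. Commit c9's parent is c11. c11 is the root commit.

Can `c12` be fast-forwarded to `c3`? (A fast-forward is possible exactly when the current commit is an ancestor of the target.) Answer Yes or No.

A fast-forward from c12 to c3 is possible iff c12 is an ancestor of c3.
Ancestors of c3: {c10, c11, c14, c3, c4, c6, c9}.
c12 is not among them, so fast-forward is not possible.

No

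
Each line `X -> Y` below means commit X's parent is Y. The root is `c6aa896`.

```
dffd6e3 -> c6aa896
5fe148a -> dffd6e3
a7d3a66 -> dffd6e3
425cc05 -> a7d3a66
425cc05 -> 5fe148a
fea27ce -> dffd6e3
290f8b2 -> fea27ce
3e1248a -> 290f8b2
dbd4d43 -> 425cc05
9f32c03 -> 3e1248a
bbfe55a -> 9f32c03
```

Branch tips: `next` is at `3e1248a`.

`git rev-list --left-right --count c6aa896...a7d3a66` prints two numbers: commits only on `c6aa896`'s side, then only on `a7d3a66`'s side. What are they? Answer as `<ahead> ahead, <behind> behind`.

Reachable from c6aa896: {c6aa896}.
Reachable from a7d3a66: {a7d3a66, c6aa896, dffd6e3}.
Only in c6aa896's history (ahead): {} — 0.
Only in a7d3a66's history (behind): {a7d3a66, dffd6e3} — 2.

0 ahead, 2 behind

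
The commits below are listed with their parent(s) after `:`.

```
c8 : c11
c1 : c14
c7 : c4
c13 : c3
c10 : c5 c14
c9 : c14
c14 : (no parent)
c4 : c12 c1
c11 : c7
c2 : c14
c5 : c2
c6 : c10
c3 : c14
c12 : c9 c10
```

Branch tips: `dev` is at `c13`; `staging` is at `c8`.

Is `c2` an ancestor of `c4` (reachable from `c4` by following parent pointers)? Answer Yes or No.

Yes

Ancestors of c4 (commits reachable by following parents): {c1, c10, c12, c14, c2, c4, c5, c9}.
c2 is in that set, so it is an ancestor of c4.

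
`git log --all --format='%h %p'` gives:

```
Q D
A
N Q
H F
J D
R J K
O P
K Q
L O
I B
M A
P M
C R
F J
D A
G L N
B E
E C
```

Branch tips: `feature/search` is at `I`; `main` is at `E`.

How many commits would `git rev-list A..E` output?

7

Reachable from E: {A, C, D, E, J, K, Q, R}.
Reachable from A: {A}.
In E's history but not A's: {C, D, E, J, K, Q, R} — 7 commits.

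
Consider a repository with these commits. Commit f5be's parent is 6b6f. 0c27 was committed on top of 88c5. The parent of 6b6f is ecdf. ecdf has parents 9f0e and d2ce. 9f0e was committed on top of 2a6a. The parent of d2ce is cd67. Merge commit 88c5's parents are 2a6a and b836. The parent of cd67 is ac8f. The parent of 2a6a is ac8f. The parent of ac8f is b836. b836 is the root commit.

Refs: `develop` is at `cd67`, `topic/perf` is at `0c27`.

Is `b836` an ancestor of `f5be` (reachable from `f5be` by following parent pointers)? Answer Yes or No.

Ancestors of f5be (commits reachable by following parents): {2a6a, 6b6f, 9f0e, ac8f, b836, cd67, d2ce, ecdf, f5be}.
b836 is in that set, so it is an ancestor of f5be.

Yes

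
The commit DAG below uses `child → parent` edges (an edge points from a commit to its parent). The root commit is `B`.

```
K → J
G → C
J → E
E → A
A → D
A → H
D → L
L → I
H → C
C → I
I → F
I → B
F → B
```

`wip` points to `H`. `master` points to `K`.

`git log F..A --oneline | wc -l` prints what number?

Reachable from A: {A, B, C, D, F, H, I, L}.
Reachable from F: {B, F}.
In A's history but not F's: {A, C, D, H, I, L} — 6 commits.

6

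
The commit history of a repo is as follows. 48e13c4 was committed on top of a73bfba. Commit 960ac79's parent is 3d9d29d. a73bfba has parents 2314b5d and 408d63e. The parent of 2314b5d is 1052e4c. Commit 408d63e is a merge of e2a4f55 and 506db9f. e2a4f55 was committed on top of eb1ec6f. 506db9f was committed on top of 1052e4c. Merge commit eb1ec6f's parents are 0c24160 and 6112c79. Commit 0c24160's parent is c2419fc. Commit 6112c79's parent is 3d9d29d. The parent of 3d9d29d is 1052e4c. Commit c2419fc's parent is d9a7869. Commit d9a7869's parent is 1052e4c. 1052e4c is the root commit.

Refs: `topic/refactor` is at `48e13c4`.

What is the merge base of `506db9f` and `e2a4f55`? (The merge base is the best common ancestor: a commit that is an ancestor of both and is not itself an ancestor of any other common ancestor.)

Ancestors of 506db9f: {1052e4c, 506db9f}.
Ancestors of e2a4f55: {0c24160, 1052e4c, 3d9d29d, 6112c79, c2419fc, d9a7869, e2a4f55, eb1ec6f}.
Common ancestors: {1052e4c}.
The only common ancestor is 1052e4c, so it is the merge base.

1052e4c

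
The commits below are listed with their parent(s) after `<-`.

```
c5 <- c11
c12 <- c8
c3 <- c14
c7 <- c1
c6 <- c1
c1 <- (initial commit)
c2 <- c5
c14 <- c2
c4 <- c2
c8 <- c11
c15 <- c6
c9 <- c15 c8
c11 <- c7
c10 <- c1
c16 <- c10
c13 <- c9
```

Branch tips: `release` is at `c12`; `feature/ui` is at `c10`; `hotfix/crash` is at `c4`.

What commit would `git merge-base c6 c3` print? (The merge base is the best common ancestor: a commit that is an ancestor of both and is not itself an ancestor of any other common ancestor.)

Ancestors of c6: {c1, c6}.
Ancestors of c3: {c1, c11, c14, c2, c3, c5, c7}.
Common ancestors: {c1}.
The only common ancestor is c1, so it is the merge base.

c1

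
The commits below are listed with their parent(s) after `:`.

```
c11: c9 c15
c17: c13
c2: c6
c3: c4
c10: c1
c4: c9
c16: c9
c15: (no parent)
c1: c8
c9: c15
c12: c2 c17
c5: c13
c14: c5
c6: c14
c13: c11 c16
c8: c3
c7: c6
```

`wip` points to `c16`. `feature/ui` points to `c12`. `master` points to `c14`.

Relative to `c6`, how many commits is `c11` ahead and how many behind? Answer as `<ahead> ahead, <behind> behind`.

Reachable from c11: {c11, c15, c9}.
Reachable from c6: {c11, c13, c14, c15, c16, c5, c6, c9}.
Only in c11's history (ahead): {} — 0.
Only in c6's history (behind): {c13, c14, c16, c5, c6} — 5.

0 ahead, 5 behind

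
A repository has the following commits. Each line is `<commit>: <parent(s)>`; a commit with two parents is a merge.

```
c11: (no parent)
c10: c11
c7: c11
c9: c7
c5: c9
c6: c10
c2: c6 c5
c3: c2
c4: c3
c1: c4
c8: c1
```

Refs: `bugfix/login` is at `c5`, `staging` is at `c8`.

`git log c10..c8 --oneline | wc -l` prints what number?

Reachable from c8: {c1, c10, c11, c2, c3, c4, c5, c6, c7, c8, c9}.
Reachable from c10: {c10, c11}.
In c8's history but not c10's: {c1, c2, c3, c4, c5, c6, c7, c8, c9} — 9 commits.

9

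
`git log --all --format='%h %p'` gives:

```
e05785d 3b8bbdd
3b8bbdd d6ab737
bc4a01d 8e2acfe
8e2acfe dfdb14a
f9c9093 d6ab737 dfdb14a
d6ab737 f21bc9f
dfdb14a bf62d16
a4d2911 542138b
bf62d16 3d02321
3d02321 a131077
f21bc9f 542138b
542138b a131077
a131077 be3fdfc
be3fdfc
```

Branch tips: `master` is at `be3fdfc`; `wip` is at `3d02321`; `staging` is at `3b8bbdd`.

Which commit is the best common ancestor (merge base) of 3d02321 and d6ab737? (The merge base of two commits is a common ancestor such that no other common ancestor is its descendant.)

Ancestors of 3d02321: {3d02321, a131077, be3fdfc}.
Ancestors of d6ab737: {542138b, a131077, be3fdfc, d6ab737, f21bc9f}.
Common ancestors: {a131077, be3fdfc}.
Among these, a131077 is not an ancestor of any other common ancestor — it is the merge base.

a131077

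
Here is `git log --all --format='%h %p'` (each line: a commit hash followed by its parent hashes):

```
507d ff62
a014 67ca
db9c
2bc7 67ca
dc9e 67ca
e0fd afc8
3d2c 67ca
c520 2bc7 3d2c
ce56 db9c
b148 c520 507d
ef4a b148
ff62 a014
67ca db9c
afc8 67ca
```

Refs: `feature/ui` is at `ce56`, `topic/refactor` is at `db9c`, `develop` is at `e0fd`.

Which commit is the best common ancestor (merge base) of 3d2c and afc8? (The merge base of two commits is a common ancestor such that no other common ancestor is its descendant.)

Ancestors of 3d2c: {3d2c, 67ca, db9c}.
Ancestors of afc8: {67ca, afc8, db9c}.
Common ancestors: {67ca, db9c}.
Among these, 67ca is not an ancestor of any other common ancestor — it is the merge base.

67ca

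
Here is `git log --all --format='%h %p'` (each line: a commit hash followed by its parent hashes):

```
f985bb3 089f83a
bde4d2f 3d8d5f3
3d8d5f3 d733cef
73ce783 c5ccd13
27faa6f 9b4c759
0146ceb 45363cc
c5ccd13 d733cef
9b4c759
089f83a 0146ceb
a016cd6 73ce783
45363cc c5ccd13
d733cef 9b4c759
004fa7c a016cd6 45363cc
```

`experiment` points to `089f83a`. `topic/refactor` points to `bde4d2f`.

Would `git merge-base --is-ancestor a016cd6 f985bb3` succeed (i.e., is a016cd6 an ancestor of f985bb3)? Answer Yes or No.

Ancestors of f985bb3: {0146ceb, 089f83a, 45363cc, 9b4c759, c5ccd13, d733cef, f985bb3}.
a016cd6 is not in that set, so it is not an ancestor of f985bb3.

No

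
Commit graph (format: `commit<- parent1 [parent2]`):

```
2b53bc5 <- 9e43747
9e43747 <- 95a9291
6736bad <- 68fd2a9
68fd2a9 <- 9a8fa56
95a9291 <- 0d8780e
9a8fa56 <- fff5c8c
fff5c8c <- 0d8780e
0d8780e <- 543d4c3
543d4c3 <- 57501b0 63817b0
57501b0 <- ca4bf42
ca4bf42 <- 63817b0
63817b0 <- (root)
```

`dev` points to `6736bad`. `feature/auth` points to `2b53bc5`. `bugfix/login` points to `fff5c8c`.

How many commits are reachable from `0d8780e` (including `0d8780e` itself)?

5

Walking parent pointers from 0d8780e: reachable set = {0d8780e, 543d4c3, 57501b0, 63817b0, ca4bf42}.
That is 5 commits.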